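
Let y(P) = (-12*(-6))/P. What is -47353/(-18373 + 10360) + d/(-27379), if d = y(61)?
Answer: 79084568071/13382663547 ≈ 5.9095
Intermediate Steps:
y(P) = 72/P
d = 72/61 ≈ 1.1803
-47353/(-18373 + 10360) + d/(-27379) = -47353/(-18373 + 10360) + (72/61)/(-27379) = -47353/(-8013) + (72/61)*(-1/27379) = -47353*(-1/8013) - 72/1670119 = 47353/8013 - 72/1670119 = 79084568071/13382663547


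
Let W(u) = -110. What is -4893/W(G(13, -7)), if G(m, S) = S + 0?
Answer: 4893/110 ≈ 44.482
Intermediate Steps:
G(m, S) = S
-4893/W(G(13, -7)) = -4893/(-110) = -4893*(-1/110) = 4893/110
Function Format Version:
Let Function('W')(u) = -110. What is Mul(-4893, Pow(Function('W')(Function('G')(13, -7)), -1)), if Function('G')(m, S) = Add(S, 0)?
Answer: Rational(4893, 110) ≈ 44.482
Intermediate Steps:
Function('G')(m, S) = S
Mul(-4893, Pow(Function('W')(Function('G')(13, -7)), -1)) = Mul(-4893, Pow(-110, -1)) = Mul(-4893, Rational(-1, 110)) = Rational(4893, 110)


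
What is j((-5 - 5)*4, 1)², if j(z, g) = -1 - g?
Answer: 4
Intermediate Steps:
j((-5 - 5)*4, 1)² = (-1 - 1*1)² = (-1 - 1)² = (-2)² = 4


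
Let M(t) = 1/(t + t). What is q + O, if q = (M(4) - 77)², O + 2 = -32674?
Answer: -1713039/64 ≈ -26766.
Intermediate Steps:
M(t) = 1/(2*t)
O = -32676 (O = -2 - 32674 = -32676)
q = 378225/64 (q = ((½)/4 - 77)² = ((½)*(¼) - 77)² = (⅛ - 77)² = (-615/8)² = 378225/64 ≈ 5909.8)
q + O = 378225/64 - 32676 = -1713039/64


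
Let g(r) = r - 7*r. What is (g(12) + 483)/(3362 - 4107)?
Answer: -411/745 ≈ -0.55168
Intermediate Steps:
g(r) = -6*r
(g(12) + 483)/(3362 - 4107) = (-6*12 + 483)/(3362 - 4107) = (-72 + 483)/(-745) = 411*(-1/745) = -411/745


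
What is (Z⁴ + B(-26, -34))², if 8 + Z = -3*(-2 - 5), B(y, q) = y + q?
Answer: 812307001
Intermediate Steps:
B(y, q) = q + y
Z = 13 (Z = -8 - 3*(-2 - 5) = -8 - 3*(-7) = -8 + 21 = 13)
(Z⁴ + B(-26, -34))² = (13⁴ + (-34 - 26))² = (28561 - 60)² = 28501² = 812307001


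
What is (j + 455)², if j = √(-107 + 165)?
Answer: (455 + √58)² ≈ 2.1401e+5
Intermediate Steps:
j = √58 ≈ 7.6158
(j + 455)² = (√58 + 455)² = (455 + √58)²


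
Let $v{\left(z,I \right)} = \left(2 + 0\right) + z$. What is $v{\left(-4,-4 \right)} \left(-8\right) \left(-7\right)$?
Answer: $-112$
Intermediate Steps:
$v{\left(z,I \right)} = 2 + z$
$v{\left(-4,-4 \right)} \left(-8\right) \left(-7\right) = \left(2 - 4\right) \left(-8\right) \left(-7\right) = \left(-2\right) \left(-8\right) \left(-7\right) = 16 \left(-7\right) = -112$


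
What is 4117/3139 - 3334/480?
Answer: -4244633/753360 ≈ -5.6343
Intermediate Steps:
4117/3139 - 3334/480 = 4117*(1/3139) - 3334*1/480 = 4117/3139 - 1667/240 = -4244633/753360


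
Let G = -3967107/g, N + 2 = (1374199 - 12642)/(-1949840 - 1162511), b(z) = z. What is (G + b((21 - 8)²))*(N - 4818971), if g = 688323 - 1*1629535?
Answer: -539542777980947650/646377341 ≈ -8.3472e+8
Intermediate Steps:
g = -941212 (g = 688323 - 1629535 = -941212)
N = -73653/30217 (N = -2 + (1374199 - 12642)/(-1949840 - 1162511) = -2 + 1361557/(-3112351) = -2 + 1361557*(-1/3112351) = -2 - 13219/30217 = -73653/30217 ≈ -2.4375)
G = 3967107/941212 (G = -3967107/(-941212) = -3967107*(-1/941212) = 3967107/941212 ≈ 4.2149)
(G + b((21 - 8)²))*(N - 4818971) = (3967107/941212 + (21 - 8)²)*(-73653/30217 - 4818971) = (3967107/941212 + 13²)*(-145614920360/30217) = (3967107/941212 + 169)*(-145614920360/30217) = (163031935/941212)*(-145614920360/30217) = -539542777980947650/646377341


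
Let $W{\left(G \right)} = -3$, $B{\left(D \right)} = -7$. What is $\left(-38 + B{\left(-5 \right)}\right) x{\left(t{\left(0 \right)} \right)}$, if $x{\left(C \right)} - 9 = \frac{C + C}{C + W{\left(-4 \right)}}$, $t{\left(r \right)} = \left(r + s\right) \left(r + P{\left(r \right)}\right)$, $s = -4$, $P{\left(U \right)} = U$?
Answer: $-405$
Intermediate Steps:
$t{\left(r \right)} = 2 r \left(-4 + r\right)$ ($t{\left(r \right)} = \left(r - 4\right) \left(r + r\right) = \left(-4 + r\right) 2 r = 2 r \left(-4 + r\right)$)
$x{\left(C \right)} = 9 + \frac{2 C}{-3 + C}$ ($x{\left(C \right)} = 9 + \frac{C + C}{C - 3} = 9 + \frac{2 C}{-3 + C}$)
$\left(-38 + B{\left(-5 \right)}\right) x{\left(t{\left(0 \right)} \right)} = \left(-38 - 7\right) \frac{-27 + 11 \cdot 2 \cdot 0 \left(-4 + 0\right)}{-3 + 2 \cdot 0 \left(-4 + 0\right)} = - 45 \frac{-27 + 11 \cdot 2 \cdot 0 \left(-4\right)}{-3 + 2 \cdot 0 \left(-4\right)} = - 45 \frac{-27 + 11 \cdot 0}{-3 + 0} = - 45 \frac{-27 + 0}{-3} = - 45 \left(\left(- \frac{1}{3}\right) \left(-27\right)\right) = \left(-45\right) 9 = -405$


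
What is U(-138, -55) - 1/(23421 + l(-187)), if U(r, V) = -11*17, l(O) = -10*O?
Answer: -4729418/25291 ≈ -187.00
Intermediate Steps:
U(r, V) = -187
U(-138, -55) - 1/(23421 + l(-187)) = -187 - 1/(23421 - 10*(-187)) = -187 - 1/(23421 + 1870) = -187 - 1/25291 = -4729418/25291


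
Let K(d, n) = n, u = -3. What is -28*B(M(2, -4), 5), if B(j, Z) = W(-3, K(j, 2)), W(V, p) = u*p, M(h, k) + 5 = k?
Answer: 168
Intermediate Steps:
M(h, k) = -5 + k
W(V, p) = -3*p
B(j, Z) = -6 (B(j, Z) = -3*2 = -6)
-28*B(M(2, -4), 5) = -28*(-6) = 168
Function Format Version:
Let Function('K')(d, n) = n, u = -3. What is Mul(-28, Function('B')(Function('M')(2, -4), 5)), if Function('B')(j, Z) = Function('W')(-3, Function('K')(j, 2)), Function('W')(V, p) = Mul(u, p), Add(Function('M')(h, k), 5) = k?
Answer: 168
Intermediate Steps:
Function('M')(h, k) = Add(-5, k)
Function('W')(V, p) = Mul(-3, p)
Function('B')(j, Z) = -6 (Function('B')(j, Z) = Mul(-3, 2) = -6)
Mul(-28, Function('B')(Function('M')(2, -4), 5)) = Mul(-28, -6) = 168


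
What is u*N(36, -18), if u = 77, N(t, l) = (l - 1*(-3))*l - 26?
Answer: 18788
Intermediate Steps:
N(t, l) = -26 + l*(3 + l) (N(t, l) = (l + 3)*l - 26 = (3 + l)*l - 26 = l*(3 + l) - 26 = -26 + l*(3 + l))
u*N(36, -18) = 77*(-26 + (-18)² + 3*(-18)) = 77*(-26 + 324 - 54) = 77*244 = 18788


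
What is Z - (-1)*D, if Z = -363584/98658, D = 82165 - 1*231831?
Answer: -7383055906/49329 ≈ -1.4967e+5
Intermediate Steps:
D = -149666 (D = 82165 - 231831 = -149666)
Z = -181792/49329 (Z = -363584*1/98658 = -181792/49329 ≈ -3.6853)
Z - (-1)*D = -181792/49329 - (-1)*(-149666) = -181792/49329 - 1*149666 = -181792/49329 - 149666 = -7383055906/49329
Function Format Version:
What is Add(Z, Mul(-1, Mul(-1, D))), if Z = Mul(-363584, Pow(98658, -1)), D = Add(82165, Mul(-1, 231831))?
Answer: Rational(-7383055906, 49329) ≈ -1.4967e+5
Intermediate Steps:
D = -149666 (D = Add(82165, -231831) = -149666)
Z = Rational(-181792, 49329) (Z = Mul(-363584, Rational(1, 98658)) = Rational(-181792, 49329) ≈ -3.6853)
Add(Z, Mul(-1, Mul(-1, D))) = Add(Rational(-181792, 49329), Mul(-1, Mul(-1, -149666))) = Add(Rational(-181792, 49329), Mul(-1, 149666)) = Add(Rational(-181792, 49329), -149666) = Rational(-7383055906, 49329)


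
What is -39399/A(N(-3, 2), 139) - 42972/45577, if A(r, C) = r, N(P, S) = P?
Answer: 598519769/45577 ≈ 13132.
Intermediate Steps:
-39399/A(N(-3, 2), 139) - 42972/45577 = -39399/(-3) - 42972/45577 = -39399*(-1/3) - 42972*1/45577 = 13133 - 42972/45577 = 598519769/45577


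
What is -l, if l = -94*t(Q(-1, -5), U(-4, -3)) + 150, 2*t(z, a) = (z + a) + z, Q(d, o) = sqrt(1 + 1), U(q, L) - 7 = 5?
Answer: 414 + 94*sqrt(2) ≈ 546.94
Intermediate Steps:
U(q, L) = 12 (U(q, L) = 7 + 5 = 12)
Q(d, o) = sqrt(2)
t(z, a) = z + a/2 (t(z, a) = ((z + a) + z)/2 = ((a + z) + z)/2 = (a + 2*z)/2 = z + a/2)
l = -414 - 94*sqrt(2) (l = -94*(sqrt(2) + (1/2)*12) + 150 = -94*(sqrt(2) + 6) + 150 = -94*(6 + sqrt(2)) + 150 = (-564 - 94*sqrt(2)) + 150 = -414 - 94*sqrt(2) ≈ -546.94)
-l = -(-414 - 94*sqrt(2)) = 414 + 94*sqrt(2)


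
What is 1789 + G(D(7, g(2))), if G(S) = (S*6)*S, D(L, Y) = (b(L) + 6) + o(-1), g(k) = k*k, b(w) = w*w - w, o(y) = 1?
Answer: 16195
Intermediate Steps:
b(w) = w² - w
g(k) = k²
D(L, Y) = 7 + L*(-1 + L) (D(L, Y) = (L*(-1 + L) + 6) + 1 = (6 + L*(-1 + L)) + 1 = 7 + L*(-1 + L))
G(S) = 6*S² (G(S) = (6*S)*S = 6*S²)
1789 + G(D(7, g(2))) = 1789 + 6*(7 + 7*(-1 + 7))² = 1789 + 6*(7 + 7*6)² = 1789 + 6*(7 + 42)² = 1789 + 6*49² = 1789 + 6*2401 = 1789 + 14406 = 16195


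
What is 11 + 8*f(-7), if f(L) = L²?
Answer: 403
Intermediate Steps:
11 + 8*f(-7) = 11 + 8*(-7)² = 11 + 8*49 = 11 + 392 = 403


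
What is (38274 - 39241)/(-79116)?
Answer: 967/79116 ≈ 0.012223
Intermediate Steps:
(38274 - 39241)/(-79116) = -967*(-1/79116) = 967/79116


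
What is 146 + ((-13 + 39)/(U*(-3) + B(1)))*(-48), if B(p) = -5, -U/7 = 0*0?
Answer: 1978/5 ≈ 395.60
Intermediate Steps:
U = 0 (U = -0*0 = -7*0 = 0)
146 + ((-13 + 39)/(U*(-3) + B(1)))*(-48) = 146 + ((-13 + 39)/(0*(-3) - 5))*(-48) = 146 + (26/(0 - 5))*(-48) = 146 + (26/(-5))*(-48) = 146 + (26*(-⅕))*(-48) = 146 - 26/5*(-48) = 146 + 1248/5 = 1978/5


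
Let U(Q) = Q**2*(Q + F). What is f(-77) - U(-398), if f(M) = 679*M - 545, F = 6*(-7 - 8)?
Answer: 77248324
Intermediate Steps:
F = -90 (F = 6*(-15) = -90)
f(M) = -545 + 679*M
U(Q) = Q**2*(-90 + Q) (U(Q) = Q**2*(Q - 90) = Q**2*(-90 + Q))
f(-77) - U(-398) = (-545 + 679*(-77)) - (-398)**2*(-90 - 398) = (-545 - 52283) - 158404*(-488) = -52828 - 1*(-77301152) = -52828 + 77301152 = 77248324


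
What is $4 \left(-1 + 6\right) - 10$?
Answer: $10$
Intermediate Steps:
$4 \left(-1 + 6\right) - 10 = 4 \cdot 5 - 10 = 20 - 10 = 10$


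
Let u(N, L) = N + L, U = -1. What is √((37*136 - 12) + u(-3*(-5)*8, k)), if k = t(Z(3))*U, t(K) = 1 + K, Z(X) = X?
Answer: 4*√321 ≈ 71.666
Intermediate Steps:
k = -4 (k = (1 + 3)*(-1) = 4*(-1) = -4)
u(N, L) = L + N
√((37*136 - 12) + u(-3*(-5)*8, k)) = √((37*136 - 12) + (-4 - 3*(-5)*8)) = √((5032 - 12) + (-4 + 15*8)) = √(5020 + (-4 + 120)) = √(5020 + 116) = √5136 = 4*√321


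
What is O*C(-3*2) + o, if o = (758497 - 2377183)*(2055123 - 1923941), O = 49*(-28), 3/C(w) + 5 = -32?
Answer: -7856671269408/37 ≈ -2.1234e+11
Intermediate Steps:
C(w) = -3/37 (C(w) = 3/(-5 - 32) = 3/(-37) = 3*(-1/37) = -3/37)
O = -1372
o = -212342466852 (o = -1618686*131182 = -212342466852)
O*C(-3*2) + o = -1372*(-3/37) - 212342466852 = 4116/37 - 212342466852 = -7856671269408/37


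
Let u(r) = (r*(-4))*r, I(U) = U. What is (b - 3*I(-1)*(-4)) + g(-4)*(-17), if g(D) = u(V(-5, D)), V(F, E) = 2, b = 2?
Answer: 262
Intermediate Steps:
u(r) = -4*r² (u(r) = (-4*r)*r = -4*r²)
g(D) = -16 (g(D) = -4*2² = -4*4 = -16)
(b - 3*I(-1)*(-4)) + g(-4)*(-17) = (2 - 3*(-1)*(-4)) - 16*(-17) = (2 + 3*(-4)) + 272 = (2 - 12) + 272 = -10 + 272 = 262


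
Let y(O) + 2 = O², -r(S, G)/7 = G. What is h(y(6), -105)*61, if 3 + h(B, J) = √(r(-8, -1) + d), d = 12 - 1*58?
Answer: -183 + 61*I*√39 ≈ -183.0 + 380.94*I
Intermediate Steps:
r(S, G) = -7*G
d = -46 (d = 12 - 58 = -46)
y(O) = -2 + O²
h(B, J) = -3 + I*√39 (h(B, J) = -3 + √(-7*(-1) - 46) = -3 + √(7 - 46) = -3 + √(-39) = -3 + I*√39)
h(y(6), -105)*61 = (-3 + I*√39)*61 = -183 + 61*I*√39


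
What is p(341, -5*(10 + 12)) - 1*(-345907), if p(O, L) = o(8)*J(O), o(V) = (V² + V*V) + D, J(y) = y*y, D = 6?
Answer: 15927561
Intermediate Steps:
J(y) = y²
o(V) = 6 + 2*V² (o(V) = (V² + V*V) + 6 = (V² + V²) + 6 = 2*V² + 6 = 6 + 2*V²)
p(O, L) = 134*O² (p(O, L) = (6 + 2*8²)*O² = (6 + 2*64)*O² = (6 + 128)*O² = 134*O²)
p(341, -5*(10 + 12)) - 1*(-345907) = 134*341² - 1*(-345907) = 134*116281 + 345907 = 15581654 + 345907 = 15927561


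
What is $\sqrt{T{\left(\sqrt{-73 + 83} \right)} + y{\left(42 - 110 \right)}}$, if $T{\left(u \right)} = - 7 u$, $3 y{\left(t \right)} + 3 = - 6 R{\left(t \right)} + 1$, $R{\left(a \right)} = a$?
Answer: $\frac{\sqrt{1218 - 63 \sqrt{10}}}{3} \approx 10.639$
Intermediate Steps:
$y{\left(t \right)} = - \frac{2}{3} - 2 t$ ($y{\left(t \right)} = -1 + \frac{- 6 t + 1}{3} = -1 + \frac{1 - 6 t}{3} = -1 - \left(- \frac{1}{3} + 2 t\right) = - \frac{2}{3} - 2 t$)
$\sqrt{T{\left(\sqrt{-73 + 83} \right)} + y{\left(42 - 110 \right)}} = \sqrt{- 7 \sqrt{-73 + 83} - \left(\frac{2}{3} + 2 \left(42 - 110\right)\right)} = \sqrt{- 7 \sqrt{10} - - \frac{406}{3}} = \sqrt{- 7 \sqrt{10} + \left(- \frac{2}{3} + 136\right)} = \sqrt{- 7 \sqrt{10} + \frac{406}{3}} = \sqrt{\frac{406}{3} - 7 \sqrt{10}}$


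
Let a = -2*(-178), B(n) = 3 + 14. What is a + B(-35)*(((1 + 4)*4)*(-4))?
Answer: -1004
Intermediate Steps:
B(n) = 17
a = 356
a + B(-35)*(((1 + 4)*4)*(-4)) = 356 + 17*(((1 + 4)*4)*(-4)) = 356 + 17*((5*4)*(-4)) = 356 + 17*(20*(-4)) = 356 + 17*(-80) = 356 - 1360 = -1004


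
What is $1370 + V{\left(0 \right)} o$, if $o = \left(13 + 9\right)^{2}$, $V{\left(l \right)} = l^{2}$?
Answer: $1370$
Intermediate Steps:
$o = 484$ ($o = 22^{2} = 484$)
$1370 + V{\left(0 \right)} o = 1370 + 0^{2} \cdot 484 = 1370 + 0 \cdot 484 = 1370 + 0 = 1370$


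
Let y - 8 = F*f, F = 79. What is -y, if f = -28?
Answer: 2204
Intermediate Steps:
y = -2204 (y = 8 + 79*(-28) = 8 - 2212 = -2204)
-y = -1*(-2204) = 2204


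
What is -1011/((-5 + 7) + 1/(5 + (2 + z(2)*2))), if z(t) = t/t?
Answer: -9099/19 ≈ -478.89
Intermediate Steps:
z(t) = 1
-1011/((-5 + 7) + 1/(5 + (2 + z(2)*2))) = -1011/((-5 + 7) + 1/(5 + (2 + 1*2))) = -1011/(2 + 1/(5 + (2 + 2))) = -1011/(2 + 1/(5 + 4)) = -1011/(2 + 1/9) = -1011/(19/9) = (9/19)*(-1011) = -9099/19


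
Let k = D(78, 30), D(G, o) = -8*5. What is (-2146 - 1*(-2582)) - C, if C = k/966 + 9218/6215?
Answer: 118588766/272895 ≈ 434.56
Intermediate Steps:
D(G, o) = -40
k = -40
C = 393454/272895 (C = -40/966 + 9218/6215 = -40*1/966 + 9218*(1/6215) = -20/483 + 838/565 = 393454/272895 ≈ 1.4418)
(-2146 - 1*(-2582)) - C = (-2146 - 1*(-2582)) - 1*393454/272895 = (-2146 + 2582) - 393454/272895 = 436 - 393454/272895 = 118588766/272895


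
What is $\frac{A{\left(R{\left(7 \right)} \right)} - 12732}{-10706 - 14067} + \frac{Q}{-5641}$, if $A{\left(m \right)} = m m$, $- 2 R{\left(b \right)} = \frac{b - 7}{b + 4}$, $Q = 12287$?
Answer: $- \frac{232564639}{139744493} \approx -1.6642$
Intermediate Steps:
$R{\left(b \right)} = - \frac{-7 + b}{2 \left(4 + b\right)}$ ($R{\left(b \right)} = - \frac{\left(b - 7\right) \frac{1}{b + 4}}{2} = - \frac{\left(-7 + b\right) \frac{1}{4 + b}}{2} = - \frac{\frac{1}{4 + b} \left(-7 + b\right)}{2} = - \frac{-7 + b}{2 \left(4 + b\right)}$)
$A{\left(m \right)} = m^{2}$
$\frac{A{\left(R{\left(7 \right)} \right)} - 12732}{-10706 - 14067} + \frac{Q}{-5641} = \frac{\left(\frac{7 - 7}{2 \left(4 + 7\right)}\right)^{2} - 12732}{-10706 - 14067} + \frac{12287}{-5641} = \frac{\left(\frac{7 - 7}{2 \cdot 11}\right)^{2} - 12732}{-10706 - 14067} + 12287 \left(- \frac{1}{5641}\right) = \frac{\left(\frac{1}{2} \cdot \frac{1}{11} \cdot 0\right)^{2} - 12732}{-24773} - \frac{12287}{5641} = \left(0^{2} - 12732\right) \left(- \frac{1}{24773}\right) - \frac{12287}{5641} = \left(0 - 12732\right) \left(- \frac{1}{24773}\right) - \frac{12287}{5641} = \left(-12732\right) \left(- \frac{1}{24773}\right) - \frac{12287}{5641} = \frac{12732}{24773} - \frac{12287}{5641} = - \frac{232564639}{139744493}$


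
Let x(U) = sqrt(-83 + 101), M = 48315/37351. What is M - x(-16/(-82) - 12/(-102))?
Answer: 48315/37351 - 3*sqrt(2) ≈ -2.9491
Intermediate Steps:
M = 48315/37351 (M = 48315*(1/37351) = 48315/37351 ≈ 1.2935)
x(U) = 3*sqrt(2) (x(U) = sqrt(18) = 3*sqrt(2))
M - x(-16/(-82) - 12/(-102)) = 48315/37351 - 3*sqrt(2)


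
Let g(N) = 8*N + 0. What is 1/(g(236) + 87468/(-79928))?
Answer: 19982/37704149 ≈ 0.00052997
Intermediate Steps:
g(N) = 8*N
1/(g(236) + 87468/(-79928)) = 1/(8*236 + 87468/(-79928)) = 1/(1888 + 87468*(-1/79928)) = 1/(1888 - 21867/19982) = 1/(37704149/19982) = 19982/37704149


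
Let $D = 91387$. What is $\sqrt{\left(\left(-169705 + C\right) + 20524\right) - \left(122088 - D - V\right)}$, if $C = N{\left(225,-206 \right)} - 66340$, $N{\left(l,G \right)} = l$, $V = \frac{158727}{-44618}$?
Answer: $\frac{i \sqrt{489729527087514}}{44618} \approx 495.98 i$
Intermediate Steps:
$V = - \frac{158727}{44618}$ ($V = 158727 \left(- \frac{1}{44618}\right) = - \frac{158727}{44618} \approx -3.5575$)
$C = -66115$ ($C = 225 - 66340 = -66115$)
$\sqrt{\left(\left(-169705 + C\right) + 20524\right) - \left(122088 - D - V\right)} = \sqrt{\left(\left(-169705 - 66115\right) + 20524\right) + \left(\left(- \frac{158727}{44618} + 91387\right) - 122088\right)} = \sqrt{\left(-235820 + 20524\right) + \left(\frac{4077346439}{44618} - 122088\right)} = \sqrt{-215296 - \frac{1369975945}{44618}} = \sqrt{- \frac{10976052873}{44618}} = \frac{i \sqrt{489729527087514}}{44618}$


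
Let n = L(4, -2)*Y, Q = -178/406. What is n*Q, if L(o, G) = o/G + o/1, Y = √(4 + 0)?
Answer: -356/203 ≈ -1.7537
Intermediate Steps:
Y = 2 (Y = √4 = 2)
L(o, G) = o + o/G (L(o, G) = o/G + o*1 = o/G + o = o + o/G)
Q = -89/203 (Q = -178*1/406 = -89/203 ≈ -0.43842)
n = 4 (n = (4 + 4/(-2))*2 = (4 + 4*(-½))*2 = (4 - 2)*2 = 2*2 = 4)
n*Q = 4*(-89/203) = -356/203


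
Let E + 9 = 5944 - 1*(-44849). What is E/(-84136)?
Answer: -6348/10517 ≈ -0.60359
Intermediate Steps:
E = 50784 (E = -9 + (5944 - 1*(-44849)) = -9 + (5944 + 44849) = -9 + 50793 = 50784)
E/(-84136) = 50784/(-84136) = 50784*(-1/84136) = -6348/10517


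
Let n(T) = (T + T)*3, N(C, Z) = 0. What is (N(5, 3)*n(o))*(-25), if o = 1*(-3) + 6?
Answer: 0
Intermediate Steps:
o = 3 (o = -3 + 6 = 3)
n(T) = 6*T (n(T) = (2*T)*3 = 6*T)
(N(5, 3)*n(o))*(-25) = (0*(6*3))*(-25) = (0*18)*(-25) = 0*(-25) = 0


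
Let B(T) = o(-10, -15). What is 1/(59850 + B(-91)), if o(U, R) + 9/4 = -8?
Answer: 4/239359 ≈ 1.6711e-5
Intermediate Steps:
o(U, R) = -41/4 (o(U, R) = -9/4 - 8 = -41/4)
B(T) = -41/4
1/(59850 + B(-91)) = 1/(59850 - 41/4) = 1/(239359/4) = 4/239359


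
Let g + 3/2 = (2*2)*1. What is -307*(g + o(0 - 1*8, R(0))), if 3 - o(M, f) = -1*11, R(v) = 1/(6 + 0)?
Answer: -10131/2 ≈ -5065.5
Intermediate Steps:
g = 5/2 (g = -3/2 + (2*2)*1 = -3/2 + 4*1 = -3/2 + 4 = 5/2 ≈ 2.5000)
R(v) = ⅙ (R(v) = 1/6 = ⅙)
o(M, f) = 14 (o(M, f) = 3 - (-1)*11 = 3 - 1*(-11) = 3 + 11 = 14)
-307*(g + o(0 - 1*8, R(0))) = -307*(5/2 + 14) = -307*33/2 = -10131/2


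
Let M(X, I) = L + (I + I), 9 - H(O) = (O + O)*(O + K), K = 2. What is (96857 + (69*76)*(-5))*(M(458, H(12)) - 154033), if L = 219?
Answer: -10911156116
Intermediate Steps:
H(O) = 9 - 2*O*(2 + O) (H(O) = 9 - (O + O)*(O + 2) = 9 - 2*O*(2 + O))
M(X, I) = 219 + 2*I (M(X, I) = 219 + (I + I) = 219 + 2*I)
(96857 + (69*76)*(-5))*(M(458, H(12)) - 154033) = (96857 + (69*76)*(-5))*((219 + 2*(9 - 4*12 - 2*12**2)) - 154033) = (96857 + 5244*(-5))*((219 + 2*(9 - 48 - 2*144)) - 154033) = (96857 - 26220)*((219 + 2*(9 - 48 - 288)) - 154033) = 70637*((219 + 2*(-327)) - 154033) = 70637*((219 - 654) - 154033) = 70637*(-435 - 154033) = 70637*(-154468) = -10911156116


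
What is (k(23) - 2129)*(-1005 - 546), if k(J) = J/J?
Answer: 3300528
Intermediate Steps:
k(J) = 1
(k(23) - 2129)*(-1005 - 546) = (1 - 2129)*(-1005 - 546) = -2128*(-1551) = 3300528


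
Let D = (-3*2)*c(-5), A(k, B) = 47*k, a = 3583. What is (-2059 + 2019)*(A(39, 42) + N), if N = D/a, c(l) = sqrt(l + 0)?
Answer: -73320 + 240*I*sqrt(5)/3583 ≈ -73320.0 + 0.14978*I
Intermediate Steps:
c(l) = sqrt(l)
D = -6*I*sqrt(5) (D = (-3*2)*sqrt(-5) = -6*I*sqrt(5) ≈ -13.416*I)
N = -6*I*sqrt(5)/3583 ≈ -0.0037445*I
(-2059 + 2019)*(A(39, 42) + N) = (-2059 + 2019)*(47*39 - 6*I*sqrt(5)/3583) = -40*(1833 - 6*I*sqrt(5)/3583) = -73320 + 240*I*sqrt(5)/3583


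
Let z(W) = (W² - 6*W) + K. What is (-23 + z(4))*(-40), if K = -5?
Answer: 1440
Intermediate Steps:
z(W) = -5 + W² - 6*W (z(W) = (W² - 6*W) - 5 = -5 + W² - 6*W)
(-23 + z(4))*(-40) = (-23 + (-5 + 4² - 6*4))*(-40) = (-23 + (-5 + 16 - 24))*(-40) = (-23 - 13)*(-40) = -36*(-40) = 1440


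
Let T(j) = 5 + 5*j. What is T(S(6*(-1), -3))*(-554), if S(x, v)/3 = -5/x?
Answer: -9695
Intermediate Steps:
S(x, v) = -15/x (S(x, v) = 3*(-5/x) = -15/x)
T(S(6*(-1), -3))*(-554) = (5 + 5*(-15/(6*(-1))))*(-554) = (5 + 5*(-15/(-6)))*(-554) = (5 + 5*(-15*(-⅙)))*(-554) = (5 + 5*(5/2))*(-554) = (5 + 25/2)*(-554) = (35/2)*(-554) = -9695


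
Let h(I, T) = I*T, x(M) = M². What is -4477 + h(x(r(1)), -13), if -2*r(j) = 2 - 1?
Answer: -17921/4 ≈ -4480.3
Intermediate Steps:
r(j) = -½ (r(j) = -(2 - 1)/2 = -½*1 = -½)
-4477 + h(x(r(1)), -13) = -4477 + (-½)²*(-13) = -4477 + (¼)*(-13) = -4477 - 13/4 = -17921/4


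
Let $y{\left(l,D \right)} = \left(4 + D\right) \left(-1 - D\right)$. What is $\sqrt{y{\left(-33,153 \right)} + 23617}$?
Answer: $i \sqrt{561} \approx 23.685 i$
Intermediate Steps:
$y{\left(l,D \right)} = \left(-1 - D\right) \left(4 + D\right)$
$\sqrt{y{\left(-33,153 \right)} + 23617} = \sqrt{\left(-4 - 153^{2} - 765\right) + 23617} = \sqrt{\left(-4 - 23409 - 765\right) + 23617} = \sqrt{-24178 + 23617} = \sqrt{-561} = i \sqrt{561}$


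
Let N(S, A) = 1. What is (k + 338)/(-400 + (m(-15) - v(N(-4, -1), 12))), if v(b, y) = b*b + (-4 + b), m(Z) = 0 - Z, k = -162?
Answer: -176/383 ≈ -0.45953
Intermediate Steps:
m(Z) = -Z
v(b, y) = -4 + b + b² (v(b, y) = b² + (-4 + b) = -4 + b + b²)
(k + 338)/(-400 + (m(-15) - v(N(-4, -1), 12))) = (-162 + 338)/(-400 + (-1*(-15) - (-4 + 1 + 1²))) = 176/(-400 + (15 - (-4 + 1 + 1))) = 176/(-400 + (15 - 1*(-2))) = 176/(-400 + (15 + 2)) = 176/(-400 + 17) = 176/(-383) = 176*(-1/383) = -176/383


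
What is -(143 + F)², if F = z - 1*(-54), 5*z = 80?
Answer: -45369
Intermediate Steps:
z = 16 (z = (⅕)*80 = 16)
F = 70 (F = 16 - 1*(-54) = 16 + 54 = 70)
-(143 + F)² = -(143 + 70)² = -1*213² = -1*45369 = -45369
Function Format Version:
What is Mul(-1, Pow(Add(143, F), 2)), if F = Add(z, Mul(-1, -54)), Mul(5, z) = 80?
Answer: -45369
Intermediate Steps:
z = 16 (z = Mul(Rational(1, 5), 80) = 16)
F = 70 (F = Add(16, Mul(-1, -54)) = Add(16, 54) = 70)
Mul(-1, Pow(Add(143, F), 2)) = Mul(-1, Pow(Add(143, 70), 2)) = Mul(-1, Pow(213, 2)) = Mul(-1, 45369) = -45369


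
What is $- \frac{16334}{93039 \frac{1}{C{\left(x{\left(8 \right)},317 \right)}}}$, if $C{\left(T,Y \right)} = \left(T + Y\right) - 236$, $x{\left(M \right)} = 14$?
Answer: $- \frac{1551730}{93039} \approx -16.678$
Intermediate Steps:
$C{\left(T,Y \right)} = -236 + T + Y$
$- \frac{16334}{93039 \frac{1}{C{\left(x{\left(8 \right)},317 \right)}}} = - \frac{16334}{93039 \frac{1}{-236 + 14 + 317}} = - \frac{16334}{93039 \cdot \frac{1}{95}} = - \frac{16334}{\frac{93039}{95}} = \left(-16334\right) \frac{95}{93039} = - \frac{1551730}{93039}$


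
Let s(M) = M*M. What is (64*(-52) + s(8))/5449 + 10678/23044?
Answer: -8515597/62783378 ≈ -0.13563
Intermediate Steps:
s(M) = M²
(64*(-52) + s(8))/5449 + 10678/23044 = (64*(-52) + 8²)/5449 + 10678/23044 = (-3328 + 64)*(1/5449) + 10678*(1/23044) = -3264*1/5449 + 5339/11522 = -3264/5449 + 5339/11522 = -8515597/62783378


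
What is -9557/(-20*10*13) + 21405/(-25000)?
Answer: 22909/8125 ≈ 2.8196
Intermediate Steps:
-9557/(-20*10*13) + 21405/(-25000) = -9557/((-200*13)) + 21405*(-1/25000) = -9557/(-2600) - 4281/5000 = -9557*(-1/2600) - 4281/5000 = 9557/2600 - 4281/5000 = 22909/8125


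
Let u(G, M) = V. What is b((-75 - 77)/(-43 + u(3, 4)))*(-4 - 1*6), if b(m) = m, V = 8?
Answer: -304/7 ≈ -43.429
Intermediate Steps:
u(G, M) = 8
b((-75 - 77)/(-43 + u(3, 4)))*(-4 - 1*6) = ((-75 - 77)/(-43 + 8))*(-4 - 1*6) = (-152/(-35))*(-4 - 6) = -152*(-1/35)*(-10) = (152/35)*(-10) = -304/7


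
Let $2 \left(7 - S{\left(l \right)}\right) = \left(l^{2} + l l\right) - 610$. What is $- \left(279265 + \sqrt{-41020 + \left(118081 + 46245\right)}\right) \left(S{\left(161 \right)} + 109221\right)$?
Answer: $-23349905180 - 83612 \sqrt{123306} \approx -2.3379 \cdot 10^{10}$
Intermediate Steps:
$S{\left(l \right)} = 312 - l^{2}$ ($S{\left(l \right)} = 7 - \frac{\left(l^{2} + l l\right) - 610}{2} = 7 - \frac{\left(l^{2} + l^{2}\right) - 610}{2} = 7 - \frac{2 l^{2} - 610}{2} = 7 - \frac{-610 + 2 l^{2}}{2} = 7 - \left(-305 + l^{2}\right) = 312 - l^{2}$)
$- \left(279265 + \sqrt{-41020 + \left(118081 + 46245\right)}\right) \left(S{\left(161 \right)} + 109221\right) = - \left(279265 + \sqrt{-41020 + \left(118081 + 46245\right)}\right) \left(\left(312 - 161^{2}\right) + 109221\right) = - \left(279265 + \sqrt{-41020 + 164326}\right) \left(\left(312 - 25921\right) + 109221\right) = - \left(279265 + \sqrt{123306}\right) \left(\left(312 - 25921\right) + 109221\right) = - \left(279265 + \sqrt{123306}\right) \left(-25609 + 109221\right) = - \left(279265 + \sqrt{123306}\right) 83612 = - (23349905180 + 83612 \sqrt{123306}) = -23349905180 - 83612 \sqrt{123306}$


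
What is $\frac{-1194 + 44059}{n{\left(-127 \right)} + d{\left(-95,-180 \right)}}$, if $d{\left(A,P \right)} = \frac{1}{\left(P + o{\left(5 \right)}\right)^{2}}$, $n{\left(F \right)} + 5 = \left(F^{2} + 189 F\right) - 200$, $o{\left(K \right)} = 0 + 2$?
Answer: $- \frac{271626932}{51195007} \approx -5.3057$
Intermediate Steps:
$o{\left(K \right)} = 2$
$n{\left(F \right)} = -205 + F^{2} + 189 F$ ($n{\left(F \right)} = -5 - \left(200 - F^{2} - 189 F\right) = -5 + \left(-200 + F^{2} + 189 F\right) = -205 + F^{2} + 189 F$)
$d{\left(A,P \right)} = \frac{1}{\left(2 + P\right)^{2}}$ ($d{\left(A,P \right)} = \frac{1}{\left(P + 2\right)^{2}} = \frac{1}{\left(2 + P\right)^{2}}$)
$\frac{-1194 + 44059}{n{\left(-127 \right)} + d{\left(-95,-180 \right)}} = \frac{-1194 + 44059}{\left(-205 + \left(-127\right)^{2} + 189 \left(-127\right)\right) + \frac{1}{\left(2 - 180\right)^{2}}} = \frac{42865}{\left(-205 + 16129 - 24003\right) + \frac{1}{31684}} = \frac{42865}{-8079 + \frac{1}{31684}} = \frac{42865}{- \frac{255975035}{31684}} = 42865 \left(- \frac{31684}{255975035}\right) = - \frac{271626932}{51195007}$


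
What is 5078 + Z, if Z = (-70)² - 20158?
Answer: -10180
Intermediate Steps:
Z = -15258 (Z = 4900 - 20158 = -15258)
5078 + Z = 5078 - 15258 = -10180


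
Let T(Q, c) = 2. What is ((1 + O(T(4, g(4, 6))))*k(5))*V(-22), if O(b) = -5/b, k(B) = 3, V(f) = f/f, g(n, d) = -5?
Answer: -9/2 ≈ -4.5000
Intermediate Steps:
V(f) = 1
((1 + O(T(4, g(4, 6))))*k(5))*V(-22) = ((1 - 5/2)*3)*1 = -3/2*3*1 = -9/2*1 = -9/2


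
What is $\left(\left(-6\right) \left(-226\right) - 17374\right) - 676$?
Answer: $-16694$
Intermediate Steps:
$\left(\left(-6\right) \left(-226\right) - 17374\right) - 676 = \left(1356 - 17374\right) - 676 = -16018 - 676 = -16694$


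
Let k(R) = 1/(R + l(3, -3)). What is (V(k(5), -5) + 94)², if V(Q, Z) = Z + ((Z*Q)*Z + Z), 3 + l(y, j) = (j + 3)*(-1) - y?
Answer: 3481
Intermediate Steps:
l(y, j) = -6 - j - y (l(y, j) = -3 + ((j + 3)*(-1) - y) = -3 + ((3 + j)*(-1) - y) = -3 + ((-3 - j) - y) = -3 + (-3 - j - y) = -6 - j - y)
k(R) = 1/(-6 + R) (k(R) = 1/(R + (-6 - 1*(-3) - 1*3)) = 1/(R + (-6 + 3 - 3)) = 1/(R - 6) = 1/(-6 + R))
V(Q, Z) = 2*Z + Q*Z² (V(Q, Z) = Z + ((Q*Z)*Z + Z) = Z + (Q*Z² + Z) = Z + (Z + Q*Z²) = 2*Z + Q*Z²)
(V(k(5), -5) + 94)² = (-5*(2 - 5/(-6 + 5)) + 94)² = (-5*(2 - 5/(-1)) + 94)² = (-5*(2 - 1*(-5)) + 94)² = (-5*(2 + 5) + 94)² = (-5*7 + 94)² = (-35 + 94)² = 59² = 3481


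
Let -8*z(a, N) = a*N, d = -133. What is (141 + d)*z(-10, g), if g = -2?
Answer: -20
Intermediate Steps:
z(a, N) = -N*a/8 (z(a, N) = -a*N/8 = -N*a/8)
(141 + d)*z(-10, g) = (141 - 133)*(-1/8*(-2)*(-10)) = 8*(-5/2) = -20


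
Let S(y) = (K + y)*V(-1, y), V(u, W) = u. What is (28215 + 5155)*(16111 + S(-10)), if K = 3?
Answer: 537857660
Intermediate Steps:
S(y) = -3 - y (S(y) = (3 + y)*(-1) = -3 - y)
(28215 + 5155)*(16111 + S(-10)) = (28215 + 5155)*(16111 + (-3 - 1*(-10))) = 33370*(16111 + (-3 + 10)) = 33370*(16111 + 7) = 33370*16118 = 537857660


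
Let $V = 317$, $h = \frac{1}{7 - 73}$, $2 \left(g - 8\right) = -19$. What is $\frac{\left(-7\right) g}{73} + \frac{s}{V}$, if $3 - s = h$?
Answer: $\frac{117104}{763653} \approx 0.15335$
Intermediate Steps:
$g = - \frac{3}{2}$ ($g = 8 + \frac{1}{2} \left(-19\right) = 8 - \frac{19}{2} = - \frac{3}{2} \approx -1.5$)
$h = - \frac{1}{66}$ ($h = \frac{1}{-66} = - \frac{1}{66} \approx -0.015152$)
$s = \frac{199}{66}$ ($s = 3 - - \frac{1}{66} = 3 + \frac{1}{66} = \frac{199}{66} \approx 3.0152$)
$\frac{\left(-7\right) g}{73} + \frac{s}{V} = \frac{\left(-7\right) \left(- \frac{3}{2}\right)}{73} + \frac{199}{66 \cdot 317} = \frac{21}{2} \cdot \frac{1}{73} + \frac{199}{66} \cdot \frac{1}{317} = \frac{21}{146} + \frac{199}{20922} = \frac{117104}{763653}$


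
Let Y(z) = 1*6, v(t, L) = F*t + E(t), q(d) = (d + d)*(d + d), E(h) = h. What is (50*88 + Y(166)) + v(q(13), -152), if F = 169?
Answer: 119326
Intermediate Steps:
q(d) = 4*d² (q(d) = (2*d)*(2*d) = 4*d²)
v(t, L) = 170*t (v(t, L) = 169*t + t = 170*t)
Y(z) = 6
(50*88 + Y(166)) + v(q(13), -152) = (50*88 + 6) + 170*(4*13²) = (4400 + 6) + 170*(4*169) = 4406 + 170*676 = 4406 + 114920 = 119326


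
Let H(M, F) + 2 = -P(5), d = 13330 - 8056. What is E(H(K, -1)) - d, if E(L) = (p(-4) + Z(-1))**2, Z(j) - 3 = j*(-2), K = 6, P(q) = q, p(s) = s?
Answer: -5273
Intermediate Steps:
d = 5274
Z(j) = 3 - 2*j (Z(j) = 3 + j*(-2) = 3 - 2*j)
H(M, F) = -7 (H(M, F) = -2 - 1*5 = -2 - 5 = -7)
E(L) = 1 (E(L) = (-4 + (3 - 2*(-1)))**2 = (-4 + (3 + 2))**2 = (-4 + 5)**2 = 1**2 = 1)
E(H(K, -1)) - d = 1 - 1*5274 = 1 - 5274 = -5273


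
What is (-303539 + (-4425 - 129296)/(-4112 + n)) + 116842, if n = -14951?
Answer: -3558871190/19063 ≈ -1.8669e+5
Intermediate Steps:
(-303539 + (-4425 - 129296)/(-4112 + n)) + 116842 = (-303539 + (-4425 - 129296)/(-4112 - 14951)) + 116842 = (-303539 - 133721/(-19063)) + 116842 = (-303539 - 133721*(-1/19063)) + 116842 = (-303539 + 133721/19063) + 116842 = -5786230236/19063 + 116842 = -3558871190/19063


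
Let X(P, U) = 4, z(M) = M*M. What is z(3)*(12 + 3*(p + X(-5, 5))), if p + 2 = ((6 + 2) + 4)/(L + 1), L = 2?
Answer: 270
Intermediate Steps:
z(M) = M²
p = 2 (p = -2 + ((6 + 2) + 4)/(2 + 1) = -2 + (8 + 4)/3 = -2 + 12*(⅓) = -2 + 4 = 2)
z(3)*(12 + 3*(p + X(-5, 5))) = 3²*(12 + 3*(2 + 4)) = 9*(12 + 3*6) = 9*(12 + 18) = 9*30 = 270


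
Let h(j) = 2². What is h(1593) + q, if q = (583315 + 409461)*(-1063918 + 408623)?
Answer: -650561148916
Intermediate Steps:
h(j) = 4
q = -650561148920 (q = 992776*(-655295) = -650561148920)
h(1593) + q = 4 - 650561148920 = -650561148916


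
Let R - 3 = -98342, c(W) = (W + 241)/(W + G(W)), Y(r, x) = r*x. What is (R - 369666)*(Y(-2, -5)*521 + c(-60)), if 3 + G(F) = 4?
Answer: -143775348045/59 ≈ -2.4369e+9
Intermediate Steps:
G(F) = 1 (G(F) = -3 + 4 = 1)
c(W) = (241 + W)/(1 + W) (c(W) = (W + 241)/(W + 1) = (241 + W)/(1 + W))
R = -98339 (R = 3 - 98342 = -98339)
(R - 369666)*(Y(-2, -5)*521 + c(-60)) = (-98339 - 369666)*(-2*(-5)*521 + (241 - 60)/(1 - 60)) = -468005*(10*521 + 181/(-59)) = -468005*(5210 - 1/59*181) = -468005*(5210 - 181/59) = -468005*307209/59 = -143775348045/59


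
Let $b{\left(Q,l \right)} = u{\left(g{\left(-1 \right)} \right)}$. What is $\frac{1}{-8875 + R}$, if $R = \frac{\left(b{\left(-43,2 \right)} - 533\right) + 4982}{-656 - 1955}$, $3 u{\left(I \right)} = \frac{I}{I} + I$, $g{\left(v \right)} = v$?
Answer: $- \frac{2611}{23177074} \approx -0.00011265$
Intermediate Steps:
$u{\left(I \right)} = \frac{1}{3} + \frac{I}{3}$ ($u{\left(I \right)} = \frac{\frac{I}{I} + I}{3} = \frac{1 + I}{3} = \frac{1}{3} + \frac{I}{3}$)
$b{\left(Q,l \right)} = 0$ ($b{\left(Q,l \right)} = \frac{1}{3} + \frac{1}{3} \left(-1\right) = \frac{1}{3} - \frac{1}{3} = 0$)
$R = - \frac{4449}{2611}$ ($R = \frac{\left(0 - 533\right) + 4982}{-656 - 1955} = \frac{-533 + 4982}{-2611} = 4449 \left(- \frac{1}{2611}\right) = - \frac{4449}{2611} \approx -1.7039$)
$\frac{1}{-8875 + R} = \frac{1}{-8875 - \frac{4449}{2611}} = \frac{1}{- \frac{23177074}{2611}} = - \frac{2611}{23177074}$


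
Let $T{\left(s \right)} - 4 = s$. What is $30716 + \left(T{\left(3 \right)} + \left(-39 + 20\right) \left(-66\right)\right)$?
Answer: $31977$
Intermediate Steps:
$T{\left(s \right)} = 4 + s$
$30716 + \left(T{\left(3 \right)} + \left(-39 + 20\right) \left(-66\right)\right) = 30716 + \left(\left(4 + 3\right) + \left(-39 + 20\right) \left(-66\right)\right) = 30716 + \left(7 - -1254\right) = 30716 + \left(7 + 1254\right) = 30716 + 1261 = 31977$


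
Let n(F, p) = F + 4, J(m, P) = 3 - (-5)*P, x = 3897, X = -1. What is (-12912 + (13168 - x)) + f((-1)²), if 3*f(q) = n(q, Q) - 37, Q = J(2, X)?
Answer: -10955/3 ≈ -3651.7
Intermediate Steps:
J(m, P) = 3 + 5*P
Q = -2 (Q = 3 + 5*(-1) = 3 - 5 = -2)
n(F, p) = 4 + F
f(q) = -11 + q/3 (f(q) = ((4 + q) - 37)/3 = (-33 + q)/3 = -11 + q/3)
(-12912 + (13168 - x)) + f((-1)²) = (-12912 + (13168 - 1*3897)) + (-11 + (⅓)*(-1)²) = (-12912 + (13168 - 3897)) + (-11 + (⅓)*1) = (-12912 + 9271) + (-11 + ⅓) = -3641 - 32/3 = -10955/3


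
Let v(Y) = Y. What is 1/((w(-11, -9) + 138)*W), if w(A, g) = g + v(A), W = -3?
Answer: -1/354 ≈ -0.0028249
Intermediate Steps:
w(A, g) = A + g (w(A, g) = g + A = A + g)
1/((w(-11, -9) + 138)*W) = 1/(((-11 - 9) + 138)*(-3)) = 1/((-20 + 138)*(-3)) = 1/(118*(-3)) = 1/(-354) = -1/354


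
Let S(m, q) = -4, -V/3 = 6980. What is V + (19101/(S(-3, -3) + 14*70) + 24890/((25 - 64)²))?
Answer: -31032000979/1484496 ≈ -20904.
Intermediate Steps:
V = -20940 (V = -3*6980 = -20940)
V + (19101/(S(-3, -3) + 14*70) + 24890/((25 - 64)²)) = -20940 + (19101/(-4 + 14*70) + 24890/((25 - 64)²)) = -20940 + (19101/(-4 + 980) + 24890/((-39)²)) = -20940 + (19101/976 + 24890/1521) = -20940 + 53345261/1484496 = -31032000979/1484496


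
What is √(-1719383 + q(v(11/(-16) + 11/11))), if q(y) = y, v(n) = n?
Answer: I*√27510123/4 ≈ 1311.3*I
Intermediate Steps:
√(-1719383 + q(v(11/(-16) + 11/11))) = √(-1719383 + (11/(-16) + 11/11)) = √(-1719383 + (11*(-1/16) + 11*(1/11))) = √(-1719383 + (-11/16 + 1)) = √(-1719383 + 5/16) = √(-27510123/16) = I*√27510123/4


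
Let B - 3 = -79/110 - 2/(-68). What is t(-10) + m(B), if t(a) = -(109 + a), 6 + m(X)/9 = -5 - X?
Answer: -204579/935 ≈ -218.80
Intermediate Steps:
B = 2161/935 (B = 3 + (-79/110 - 2/(-68)) = 3 + (-79*1/110 - 2*(-1/68)) = 3 + (-79/110 + 1/34) = 3 - 644/935 = 2161/935 ≈ 2.3112)
m(X) = -99 - 9*X (m(X) = -54 + 9*(-5 - X) = -54 + (-45 - 9*X) = -99 - 9*X)
t(a) = -109 - a
t(-10) + m(B) = (-109 - 1*(-10)) + (-99 - 9*2161/935) = (-109 + 10) + (-99 - 19449/935) = -99 - 112014/935 = -204579/935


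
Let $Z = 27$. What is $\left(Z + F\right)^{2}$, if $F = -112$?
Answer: $7225$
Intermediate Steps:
$\left(Z + F\right)^{2} = \left(27 - 112\right)^{2} = \left(-85\right)^{2} = 7225$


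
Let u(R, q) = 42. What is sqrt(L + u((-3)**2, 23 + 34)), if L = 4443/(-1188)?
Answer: sqrt(166661)/66 ≈ 6.1855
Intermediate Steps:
L = -1481/396 (L = 4443*(-1/1188) = -1481/396 ≈ -3.7399)
sqrt(L + u((-3)**2, 23 + 34)) = sqrt(-1481/396 + 42) = sqrt(15151/396) = sqrt(166661)/66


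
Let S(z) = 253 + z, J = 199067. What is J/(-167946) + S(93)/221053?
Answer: -1910706445/1614129006 ≈ -1.1837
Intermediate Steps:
J/(-167946) + S(93)/221053 = 199067/(-167946) + (253 + 93)/221053 = 199067*(-1/167946) + 346*(1/221053) = -199067/167946 + 346/221053 = -1910706445/1614129006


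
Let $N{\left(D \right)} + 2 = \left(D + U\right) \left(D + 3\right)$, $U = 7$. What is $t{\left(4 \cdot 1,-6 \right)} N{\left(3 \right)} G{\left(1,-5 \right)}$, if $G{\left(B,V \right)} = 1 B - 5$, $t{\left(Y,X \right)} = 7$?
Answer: $-1624$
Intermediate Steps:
$N{\left(D \right)} = -2 + \left(3 + D\right) \left(7 + D\right)$ ($N{\left(D \right)} = -2 + \left(D + 7\right) \left(D + 3\right) = -2 + \left(7 + D\right) \left(3 + D\right) = -2 + \left(3 + D\right) \left(7 + D\right)$)
$G{\left(B,V \right)} = -5 + B$ ($G{\left(B,V \right)} = B - 5 = -5 + B$)
$t{\left(4 \cdot 1,-6 \right)} N{\left(3 \right)} G{\left(1,-5 \right)} = 7 \left(19 + 3^{2} + 10 \cdot 3\right) \left(-5 + 1\right) = 7 \left(19 + 9 + 30\right) \left(-4\right) = 7 \cdot 58 \left(-4\right) = 406 \left(-4\right) = -1624$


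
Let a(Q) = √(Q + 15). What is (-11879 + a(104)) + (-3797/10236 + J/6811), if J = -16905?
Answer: -16905547919/1422804 + √119 ≈ -11871.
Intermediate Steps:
a(Q) = √(15 + Q)
(-11879 + a(104)) + (-3797/10236 + J/6811) = (-11879 + √(15 + 104)) + (-3797/10236 - 16905/6811) = (-11879 + √119) + (-3797*1/10236 - 16905*1/6811) = (-11879 + √119) + (-3797/10236 - 345/139) = (-11879 + √119) - 4059203/1422804 = -16905547919/1422804 + √119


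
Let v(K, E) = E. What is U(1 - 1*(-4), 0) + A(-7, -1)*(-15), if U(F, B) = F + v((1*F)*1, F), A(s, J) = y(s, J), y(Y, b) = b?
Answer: 25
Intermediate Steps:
A(s, J) = J
U(F, B) = 2*F (U(F, B) = F + F = 2*F)
U(1 - 1*(-4), 0) + A(-7, -1)*(-15) = 2*(1 - 1*(-4)) - 1*(-15) = 2*(1 + 4) + 15 = 2*5 + 15 = 10 + 15 = 25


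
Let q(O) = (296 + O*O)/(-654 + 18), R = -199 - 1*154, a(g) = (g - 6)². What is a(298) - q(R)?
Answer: 18117603/212 ≈ 85460.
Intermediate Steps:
a(g) = (-6 + g)²
R = -353 (R = -199 - 154 = -353)
q(O) = -74/159 - O²/636 (q(O) = (296 + O²)/(-636) = (296 + O²)*(-1/636) = -74/159 - O²/636)
a(298) - q(R) = (-6 + 298)² - (-74/159 - 1/636*(-353)²) = 292² - (-74/159 - 1/636*124609) = 85264 - (-74/159 - 124609/636) = 85264 - 1*(-41635/212) = 85264 + 41635/212 = 18117603/212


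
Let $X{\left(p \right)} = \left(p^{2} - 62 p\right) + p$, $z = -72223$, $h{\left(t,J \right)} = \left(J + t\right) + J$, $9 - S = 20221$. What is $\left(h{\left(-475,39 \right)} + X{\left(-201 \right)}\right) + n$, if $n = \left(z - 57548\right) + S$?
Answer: $-97718$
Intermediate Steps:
$S = -20212$ ($S = 9 - 20221 = -20212$)
$h{\left(t,J \right)} = t + 2 J$
$X{\left(p \right)} = p^{2} - 61 p$
$n = -149983$ ($n = \left(-72223 - 57548\right) - 20212 = -129771 - 20212 = -149983$)
$\left(h{\left(-475,39 \right)} + X{\left(-201 \right)}\right) + n = \left(\left(-475 + 2 \cdot 39\right) - 201 \left(-61 - 201\right)\right) - 149983 = \left(\left(-475 + 78\right) - -52662\right) - 149983 = \left(-397 + 52662\right) - 149983 = 52265 - 149983 = -97718$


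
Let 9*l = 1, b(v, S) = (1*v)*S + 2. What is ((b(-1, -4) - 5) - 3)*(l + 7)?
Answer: -128/9 ≈ -14.222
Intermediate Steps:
b(v, S) = 2 + S*v (b(v, S) = v*S + 2 = S*v + 2 = 2 + S*v)
l = ⅑ (l = (⅑)*1 = ⅑ ≈ 0.11111)
((b(-1, -4) - 5) - 3)*(l + 7) = (((2 - 4*(-1)) - 5) - 3)*(⅑ + 7) = (((2 + 4) - 5) - 3)*(64/9) = ((6 - 5) - 3)*(64/9) = (1 - 3)*(64/9) = -2*64/9 = -128/9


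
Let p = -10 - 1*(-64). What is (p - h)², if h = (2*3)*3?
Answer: 1296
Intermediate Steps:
h = 18 (h = 6*3 = 18)
p = 54 (p = -10 + 64 = 54)
(p - h)² = (54 - 1*18)² = (54 - 18)² = 36² = 1296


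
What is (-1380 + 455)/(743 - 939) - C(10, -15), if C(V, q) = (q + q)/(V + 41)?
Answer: 17685/3332 ≈ 5.3076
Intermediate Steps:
C(V, q) = 2*q/(41 + V) (C(V, q) = (2*q)/(41 + V) = 2*q/(41 + V))
(-1380 + 455)/(743 - 939) - C(10, -15) = (-1380 + 455)/(743 - 939) - 2*(-15)/(41 + 10) = -925/(-196) - 2*(-15)/51 = -925*(-1/196) - 2*(-15)/51 = 925/196 - 1*(-10/17) = 925/196 + 10/17 = 17685/3332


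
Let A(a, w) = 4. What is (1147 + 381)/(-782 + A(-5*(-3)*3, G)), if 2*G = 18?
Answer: -764/389 ≈ -1.9640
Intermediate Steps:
G = 9 (G = (½)*18 = 9)
(1147 + 381)/(-782 + A(-5*(-3)*3, G)) = (1147 + 381)/(-782 + 4) = 1528/(-778) = 1528*(-1/778) = -764/389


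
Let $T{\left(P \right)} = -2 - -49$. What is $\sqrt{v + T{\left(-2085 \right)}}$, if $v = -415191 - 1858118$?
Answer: $i \sqrt{2273262} \approx 1507.7 i$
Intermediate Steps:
$v = -2273309$
$T{\left(P \right)} = 47$ ($T{\left(P \right)} = -2 + 49 = 47$)
$\sqrt{v + T{\left(-2085 \right)}} = \sqrt{-2273309 + 47} = \sqrt{-2273262} = i \sqrt{2273262}$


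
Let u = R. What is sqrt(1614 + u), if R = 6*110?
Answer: sqrt(2274) ≈ 47.686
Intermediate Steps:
R = 660
u = 660
sqrt(1614 + u) = sqrt(1614 + 660) = sqrt(2274)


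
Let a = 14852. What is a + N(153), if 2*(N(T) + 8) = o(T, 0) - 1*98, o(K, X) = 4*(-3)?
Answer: 14789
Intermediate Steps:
o(K, X) = -12
N(T) = -63 (N(T) = -8 + (-12 - 1*98)/2 = -8 + (-12 - 98)/2 = -8 + (½)*(-110) = -8 - 55 = -63)
a + N(153) = 14852 - 63 = 14789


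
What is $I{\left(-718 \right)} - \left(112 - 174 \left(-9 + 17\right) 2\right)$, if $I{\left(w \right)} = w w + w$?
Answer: $517478$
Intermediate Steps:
$I{\left(w \right)} = w + w^{2}$ ($I{\left(w \right)} = w^{2} + w = w + w^{2}$)
$I{\left(-718 \right)} - \left(112 - 174 \left(-9 + 17\right) 2\right) = - 718 \left(1 - 718\right) - \left(112 - 174 \left(-9 + 17\right) 2\right) = \left(-718\right) \left(-717\right) - \left(112 - 174 \cdot 8 \cdot 2\right) = 514806 + \left(-112 + 174 \cdot 16\right) = 514806 + \left(-112 + 2784\right) = 514806 + 2672 = 517478$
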